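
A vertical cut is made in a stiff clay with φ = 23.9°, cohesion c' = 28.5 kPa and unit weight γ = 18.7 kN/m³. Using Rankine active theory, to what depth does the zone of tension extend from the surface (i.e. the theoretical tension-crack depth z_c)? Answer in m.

K_a = tan²(45° − 23.9°/2) = 0.4233; √K_a = 0.6506.
The active pressure is zero where K_a γ z = 2c√K_a, so z_c = 2c/(γ√K_a) = 2×28.5/(18.7×0.6506) = 4.685 m.

4.68 m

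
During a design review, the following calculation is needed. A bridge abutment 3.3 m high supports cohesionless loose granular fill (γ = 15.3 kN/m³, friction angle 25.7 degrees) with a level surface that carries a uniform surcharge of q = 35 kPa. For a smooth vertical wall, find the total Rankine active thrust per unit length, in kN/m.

K_a = tan²(45° − φ/2) = 0.3950.
Soil triangle: ½ K_a γ H² = 0.5×0.3950×15.3×3.3² = 32.91 kN/m.
Surcharge rectangle: K_a q H = 0.3950×35×3.3 = 45.63 kN/m.
Total = 32.91 + 45.63 = 78.54 kN/m.

78.5 kN/m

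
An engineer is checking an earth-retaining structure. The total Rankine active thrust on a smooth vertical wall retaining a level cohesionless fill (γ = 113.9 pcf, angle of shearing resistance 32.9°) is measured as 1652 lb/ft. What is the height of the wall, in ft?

9.90 ft

K_a = 0.2960. P_a = ½ K_a γ H² ⇒ H = √(2P_a/(K_a γ)).
H = √(2×1652/(0.2960×113.9)) = 9.899 ft.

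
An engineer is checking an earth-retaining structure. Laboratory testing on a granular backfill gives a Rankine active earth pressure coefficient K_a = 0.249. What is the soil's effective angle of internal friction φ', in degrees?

37.0°

K_a = tan²(45° − φ/2) ⇒ 45° − φ/2 = arctan(√0.249) = 26.52°.
φ = 2(45° − 26.52°) = 36.96°.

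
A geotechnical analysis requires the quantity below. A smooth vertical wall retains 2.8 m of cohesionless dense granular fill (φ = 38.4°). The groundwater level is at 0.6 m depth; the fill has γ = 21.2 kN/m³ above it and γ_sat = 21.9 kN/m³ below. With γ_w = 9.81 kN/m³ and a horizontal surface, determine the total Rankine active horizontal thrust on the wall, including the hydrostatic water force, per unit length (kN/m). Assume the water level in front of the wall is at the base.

38.0 kN/m

K_a = tan²(45° − φ/2) = 0.2337.
γ' = 21.9 − 9.81 = 12.09 kN/m³. Depth below WT = 2.2 m.
σ'_h at WT = K_a γ d_w = 2.973 kPa; at base = 2.973 + K_a γ' × 2.2 = 9.188 kPa.
P₁ (0–0.6 m) = ½×2.973×0.6 = 0.8918. P₂ (0.6–2.8 m) = ½(2.973+9.188)×2.2 = 13.38.
P_w = ½ γ_w h₂² = 0.5×9.81×2.2² = 23.74. Total = 0.8918+13.38+23.74 = 38.01 kN/m.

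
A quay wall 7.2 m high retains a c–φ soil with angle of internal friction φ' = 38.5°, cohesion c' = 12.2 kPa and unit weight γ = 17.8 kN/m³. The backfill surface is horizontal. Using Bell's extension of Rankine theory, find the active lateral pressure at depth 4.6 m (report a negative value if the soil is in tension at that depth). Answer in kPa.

K_a = (1 − sin φ)/(1 + sin φ) = 0.2327.
σ_a = K_a γ z − 2c√K_a = 0.2327×17.8×4.6 − 2×12.2×0.4823 = 7.281 kPa.

7.28 kPa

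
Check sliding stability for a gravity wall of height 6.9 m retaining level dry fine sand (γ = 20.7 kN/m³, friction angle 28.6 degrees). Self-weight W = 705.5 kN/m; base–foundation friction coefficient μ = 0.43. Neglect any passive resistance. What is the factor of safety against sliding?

K_a = tan²(45° − 28.6°/2) = 0.3525.
P_a = ½K_aγH² = 0.5×0.3525×20.7×6.9² = 173.7 kN/m, acting at H/3 = 2.300 m above the base.
FS_sliding = μW / P_a = 0.43×705.5 / 173.7 = 1.746.

1.75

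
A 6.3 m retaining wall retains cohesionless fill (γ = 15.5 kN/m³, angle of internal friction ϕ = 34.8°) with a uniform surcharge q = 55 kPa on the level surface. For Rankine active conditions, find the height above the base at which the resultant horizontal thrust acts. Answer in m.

K_a = 0.2733.
Triangular part P₁ = ½K_aγH² = 84.07 at H/3 = 2.100 m; rectangular part P₂ = K_a q H = 94.70 at H/2 = 3.150 m.
ȳ = (P₁·2.100 + P₂·3.150)/(P₁+P₂) = 2.656 m.

2.66 m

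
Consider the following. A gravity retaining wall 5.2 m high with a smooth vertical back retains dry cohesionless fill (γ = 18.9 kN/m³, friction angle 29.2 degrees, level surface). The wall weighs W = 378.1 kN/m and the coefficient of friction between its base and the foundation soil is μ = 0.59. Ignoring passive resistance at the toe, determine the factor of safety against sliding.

2.54

K_a = tan²(45° − 29.2°/2) = 0.3442.
P_a = ½K_aγH² = 0.5×0.3442×18.9×5.2² = 87.96 kN/m, acting at H/3 = 1.733 m above the base.
FS_sliding = μW / P_a = 0.59×378.1 / 87.96 = 2.536.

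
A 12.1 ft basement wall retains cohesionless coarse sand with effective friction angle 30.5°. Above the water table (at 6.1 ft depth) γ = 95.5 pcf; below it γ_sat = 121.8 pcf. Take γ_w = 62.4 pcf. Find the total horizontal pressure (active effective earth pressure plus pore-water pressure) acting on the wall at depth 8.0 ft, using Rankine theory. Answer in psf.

346 psf

K_a = (1 − sin φ)/(1 + sin φ) = 0.3267.
γ' = 121.8 − 62.4 = 59.40 pcf.
Effective vertical stress at 8.0 ft: σ'_v = 95.5×6.1 + 59.40×1.90 = 695.4 psf.
σ'_h = K_a σ'_v = 0.3267 × 695.4 = 227.2 psf; u = γ_w × 1.90 = 118.6 psf.
Total σ_h = 227.2 + 118.6 = 345.7 psf.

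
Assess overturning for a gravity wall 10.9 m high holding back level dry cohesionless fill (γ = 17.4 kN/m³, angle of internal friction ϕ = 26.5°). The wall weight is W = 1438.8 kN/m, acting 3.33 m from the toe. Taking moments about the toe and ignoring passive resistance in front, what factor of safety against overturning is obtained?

K_a = tan²(45° − 26.5°/2) = 0.3829.
P_a = ½K_aγH² = 0.5×0.3829×17.4×10.9² = 395.8 kN/m, acting at H/3 = 3.633 m above the base.
Overturning moment M_o = P_a × H/3 = 395.8 × 3.633 = 1438.
Resisting moment M_r = W × 3.33 = 1438.8 × 3.33 = 4791.
FS_overturning = M_r/M_o = 4791/1438 = 3.332.

3.33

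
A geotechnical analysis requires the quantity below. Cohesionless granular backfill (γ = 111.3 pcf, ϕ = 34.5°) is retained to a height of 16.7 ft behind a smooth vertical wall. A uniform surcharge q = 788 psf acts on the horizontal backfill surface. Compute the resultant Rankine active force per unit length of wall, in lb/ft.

7940 lb/ft

K_a = tan²(45° − φ/2) = 0.2768.
Soil triangle: ½ K_a γ H² = 0.5×0.2768×111.3×16.7² = 4296 lb/ft.
Surcharge rectangle: K_a q H = 0.2768×788×16.7 = 3643 lb/ft.
Total = 4296 + 3643 = 7939 lb/ft.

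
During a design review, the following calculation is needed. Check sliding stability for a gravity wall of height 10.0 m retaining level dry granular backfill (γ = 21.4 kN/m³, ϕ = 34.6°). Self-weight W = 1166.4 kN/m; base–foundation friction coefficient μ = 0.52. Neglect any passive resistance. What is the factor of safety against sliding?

2.06

K_a = tan²(45° − 34.6°/2) = 0.2756.
P_a = ½K_aγH² = 0.5×0.2756×21.4×10.0² = 294.9 kN/m, acting at H/3 = 3.333 m above the base.
FS_sliding = μW / P_a = 0.52×1166.4 / 294.9 = 2.057.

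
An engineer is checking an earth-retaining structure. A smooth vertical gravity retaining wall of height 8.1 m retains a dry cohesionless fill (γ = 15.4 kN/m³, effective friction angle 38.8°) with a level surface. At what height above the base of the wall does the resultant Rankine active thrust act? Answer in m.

K_a = 0.2296.
The pressure distribution is triangular, so the resultant acts at H/3 above the base = 8.1/3 = 2.700 m.

2.70 m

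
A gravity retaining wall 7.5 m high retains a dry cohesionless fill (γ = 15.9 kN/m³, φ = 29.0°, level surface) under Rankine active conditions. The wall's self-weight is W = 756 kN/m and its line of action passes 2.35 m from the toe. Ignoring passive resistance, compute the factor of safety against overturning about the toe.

4.58

K_a = tan²(45° − 29.0°/2) = 0.3470.
P_a = ½K_aγH² = 0.5×0.3470×15.9×7.5² = 155.2 kN/m, acting at H/3 = 2.500 m above the base.
Overturning moment M_o = P_a × H/3 = 155.2 × 2.500 = 387.9.
Resisting moment M_r = W × 2.35 = 756 × 2.35 = 1777.
FS_overturning = M_r/M_o = 1777/387.9 = 4.580.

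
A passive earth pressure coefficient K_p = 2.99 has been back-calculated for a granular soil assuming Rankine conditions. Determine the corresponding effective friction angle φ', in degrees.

29.9°

K_p = (1+sin φ)/(1−sin φ) ⇒ sin φ = (K_p − 1)/(K_p + 1) = 0.4987.
φ = arcsin(0.4987) = 29.92°.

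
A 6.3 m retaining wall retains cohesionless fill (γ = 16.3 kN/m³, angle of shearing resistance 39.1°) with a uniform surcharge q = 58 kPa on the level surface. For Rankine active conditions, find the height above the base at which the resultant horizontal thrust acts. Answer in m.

K_a = 0.2265.
Triangular part P₁ = ½K_aγH² = 73.26 at H/3 = 2.100 m; rectangular part P₂ = K_a q H = 82.76 at H/2 = 3.150 m.
ȳ = (P₁·2.100 + P₂·3.150)/(P₁+P₂) = 2.657 m.

2.66 m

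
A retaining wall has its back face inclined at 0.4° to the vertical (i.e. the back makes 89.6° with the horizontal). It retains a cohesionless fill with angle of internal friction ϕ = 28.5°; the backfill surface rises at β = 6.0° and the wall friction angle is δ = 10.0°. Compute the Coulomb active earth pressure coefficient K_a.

K_a = sin²(α+φ) / [sin²α · sin(α−δ) · (1 + √{sin(φ+δ)sin(φ−β) / (sin(α−δ)sin(α+β))})²].
With α = 89.6°, φ = 28.5°, δ = 10.0°, β = 6.0°: K_a = 0.3548.

0.355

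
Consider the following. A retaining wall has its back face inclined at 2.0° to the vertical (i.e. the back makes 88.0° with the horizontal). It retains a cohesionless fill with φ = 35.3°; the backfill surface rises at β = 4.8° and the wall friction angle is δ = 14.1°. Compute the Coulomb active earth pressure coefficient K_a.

K_a = sin²(α+φ) / [sin²α · sin(α−δ) · (1 + √{sin(φ+δ)sin(φ−β) / (sin(α−δ)sin(α+β))})²].
With α = 88.0°, φ = 35.3°, δ = 14.1°, β = 4.8°: K_a = 0.2728.

0.273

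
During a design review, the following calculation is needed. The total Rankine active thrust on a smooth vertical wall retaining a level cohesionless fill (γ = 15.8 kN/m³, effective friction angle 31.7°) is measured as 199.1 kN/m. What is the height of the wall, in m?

K_a = 0.3111. P_a = ½ K_a γ H² ⇒ H = √(2P_a/(K_a γ)).
H = √(2×199.1/(0.3111×15.8)) = 9.001 m.

9.00 m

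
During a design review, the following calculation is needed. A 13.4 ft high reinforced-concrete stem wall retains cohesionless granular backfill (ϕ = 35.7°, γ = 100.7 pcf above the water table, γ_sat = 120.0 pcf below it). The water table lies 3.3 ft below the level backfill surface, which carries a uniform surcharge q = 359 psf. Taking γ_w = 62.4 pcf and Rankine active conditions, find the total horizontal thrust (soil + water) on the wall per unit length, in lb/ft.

K_a = tan²(45° − φ/2) = 0.2630.
γ' = 120.0 − 62.4 = 57.60 pcf. h₂ = H − d_w = 10.1 ft.
σ'_h: at surface K_a·q = 94.41; at WT K_a(q+γd_w) = 181.8; at base K_a(q+γd_w+γ'h₂) = 334.8 psf.
P₁ = ½(94.41+181.8)×3.3 = 455.8; P₂ = ½(181.8+334.8)×10.1 = 2609; P_w = ½γ_w h₂² = 3183.
Total = 455.8+2609+3183 = 6247 lb/ft.

6250 lb/ft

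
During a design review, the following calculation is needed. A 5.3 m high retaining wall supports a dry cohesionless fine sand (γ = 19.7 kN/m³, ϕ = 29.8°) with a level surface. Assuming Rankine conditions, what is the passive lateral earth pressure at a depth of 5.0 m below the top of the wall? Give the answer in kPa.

293 kPa

K_p = (1 + sin φ)/(1 − sin φ) = 2.976.
σ_h = K_p γ z = 2.976 × 19.7 × 5.0 = 293.1 kPa.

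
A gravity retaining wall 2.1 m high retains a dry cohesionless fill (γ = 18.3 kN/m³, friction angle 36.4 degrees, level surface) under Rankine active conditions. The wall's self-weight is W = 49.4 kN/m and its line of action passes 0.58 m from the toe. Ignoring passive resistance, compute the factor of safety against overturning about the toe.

K_a = tan²(45° − 36.4°/2) = 0.2552.
P_a = ½K_aγH² = 0.5×0.2552×18.3×2.1² = 10.30 kN/m, acting at H/3 = 0.7000 m above the base.
Overturning moment M_o = P_a × H/3 = 10.30 × 0.7000 = 7.207.
Resisting moment M_r = W × 0.58 = 49.4 × 0.58 = 28.65.
FS_overturning = M_r/M_o = 28.65/7.207 = 3.975.

3.98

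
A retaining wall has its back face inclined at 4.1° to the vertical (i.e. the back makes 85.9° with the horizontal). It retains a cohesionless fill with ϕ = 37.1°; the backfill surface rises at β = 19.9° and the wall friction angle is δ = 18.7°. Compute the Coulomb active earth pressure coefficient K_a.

K_a = sin²(α+φ) / [sin²α · sin(α−δ) · (1 + √{sin(φ+δ)sin(φ−β) / (sin(α−δ)sin(α+β))})²].
With α = 85.9°, φ = 37.1°, δ = 18.7°, β = 19.9°: K_a = 0.3297.

0.330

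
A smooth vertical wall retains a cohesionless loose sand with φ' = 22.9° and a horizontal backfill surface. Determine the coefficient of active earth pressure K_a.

K_a = tan²(45° − φ/2) = tan²(33.55°) = 0.4398.

0.440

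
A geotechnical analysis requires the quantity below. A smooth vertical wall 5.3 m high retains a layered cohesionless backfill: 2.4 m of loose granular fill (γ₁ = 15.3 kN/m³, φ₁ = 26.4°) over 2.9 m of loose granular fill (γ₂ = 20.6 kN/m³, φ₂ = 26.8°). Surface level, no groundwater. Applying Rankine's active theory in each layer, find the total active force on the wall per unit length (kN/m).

90.0 kN/m

K_a1 = tan²(45°−26.4°/2) = 0.3844; K_a2 = tan²(45°−26.8°/2) = 0.3785.
Layer 1: σ at base = K_a1 γ₁ h₁ = 14.12 kPa; P₁ = ½×14.12×2.4 = 16.94.
Layer 2: σ_v at top = γ₁h₁ = 36.72; σ_h top = K_a2×36.72 = 13.90; σ_h base = K_a2×(36.72+20.6×2.9) = 36.51.
P₂ = ½(13.90+36.51)×2.9 = 73.09. Total P_a = 16.94+73.09 = 90.03 kN/m.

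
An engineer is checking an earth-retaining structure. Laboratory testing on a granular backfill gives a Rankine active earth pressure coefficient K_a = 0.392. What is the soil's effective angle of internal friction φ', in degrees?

K_a = tan²(45° − φ/2) ⇒ 45° − φ/2 = arctan(√0.392) = 32.05°.
φ = 2(45° − 32.05°) = 25.90°.

25.9°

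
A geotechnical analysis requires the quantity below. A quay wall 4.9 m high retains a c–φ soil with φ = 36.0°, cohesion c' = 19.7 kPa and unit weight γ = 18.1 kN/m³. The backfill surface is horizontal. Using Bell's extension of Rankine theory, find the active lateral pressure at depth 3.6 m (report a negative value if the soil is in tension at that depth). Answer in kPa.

K_a = (1 − sin φ)/(1 + sin φ) = 0.2596.
σ_a = K_a γ z − 2c√K_a = 0.2596×18.1×3.6 − 2×19.7×0.5095 = -3.159 kPa.

-3.16 kPa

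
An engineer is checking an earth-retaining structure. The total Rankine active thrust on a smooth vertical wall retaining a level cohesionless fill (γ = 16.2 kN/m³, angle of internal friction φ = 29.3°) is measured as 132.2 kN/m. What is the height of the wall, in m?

6.90 m

K_a = 0.3428. P_a = ½ K_a γ H² ⇒ H = √(2P_a/(K_a γ)).
H = √(2×132.2/(0.3428×16.2)) = 6.900 m.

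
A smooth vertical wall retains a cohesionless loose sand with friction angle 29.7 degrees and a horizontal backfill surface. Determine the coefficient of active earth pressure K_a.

0.337

K_a = (1 − sin φ)/(1 + sin φ) = (1 − sin 29.7°)/(1 + sin 29.7°) = 0.3374.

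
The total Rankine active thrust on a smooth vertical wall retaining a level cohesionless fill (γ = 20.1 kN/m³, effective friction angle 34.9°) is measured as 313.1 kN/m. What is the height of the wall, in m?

K_a = 0.2721. P_a = ½ K_a γ H² ⇒ H = √(2P_a/(K_a γ)).
H = √(2×313.1/(0.2721×20.1)) = 10.70 m.

10.7 m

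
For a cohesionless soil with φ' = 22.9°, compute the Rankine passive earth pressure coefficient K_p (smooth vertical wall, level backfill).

2.27

K_p = (1 + sin φ)/(1 − sin φ) = tan²(45° + 22.9°/2) = 2.274.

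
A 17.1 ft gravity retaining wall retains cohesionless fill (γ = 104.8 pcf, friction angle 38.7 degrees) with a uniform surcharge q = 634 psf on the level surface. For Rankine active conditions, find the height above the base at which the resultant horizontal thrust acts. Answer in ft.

K_a = 0.2306.
Triangular part P₁ = ½K_aγH² = 3533 at H/3 = 5.700 ft; rectangular part P₂ = K_a q H = 2500 at H/2 = 8.550 ft.
ȳ = (P₁·5.700 + P₂·8.550)/(P₁+P₂) = 6.881 ft.

6.88 ft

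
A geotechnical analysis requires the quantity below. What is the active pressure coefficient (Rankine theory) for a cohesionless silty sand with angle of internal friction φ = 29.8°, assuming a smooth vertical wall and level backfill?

0.336

K_a = (1 − sin φ)/(1 + sin φ) = (1 − sin 29.8°)/(1 + sin 29.8°) = 0.3360.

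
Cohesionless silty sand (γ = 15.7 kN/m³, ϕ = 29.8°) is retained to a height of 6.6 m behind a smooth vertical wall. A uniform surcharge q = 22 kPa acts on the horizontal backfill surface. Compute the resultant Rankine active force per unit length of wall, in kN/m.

K_a = tan²(45° − φ/2) = 0.3360.
Soil triangle: ½ K_a γ H² = 0.5×0.3360×15.7×6.6² = 114.9 kN/m.
Surcharge rectangle: K_a q H = 0.3360×22×6.6 = 48.79 kN/m.
Total = 114.9 + 48.79 = 163.7 kN/m.

164 kN/m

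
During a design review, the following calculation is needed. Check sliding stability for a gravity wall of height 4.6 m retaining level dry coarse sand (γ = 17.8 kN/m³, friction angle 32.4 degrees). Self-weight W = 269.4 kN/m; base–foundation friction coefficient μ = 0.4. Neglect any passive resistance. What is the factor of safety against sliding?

1.89

K_a = tan²(45° − 32.4°/2) = 0.3022.
P_a = ½K_aγH² = 0.5×0.3022×17.8×4.6² = 56.92 kN/m, acting at H/3 = 1.533 m above the base.
FS_sliding = μW / P_a = 0.4×269.4 / 56.92 = 1.893.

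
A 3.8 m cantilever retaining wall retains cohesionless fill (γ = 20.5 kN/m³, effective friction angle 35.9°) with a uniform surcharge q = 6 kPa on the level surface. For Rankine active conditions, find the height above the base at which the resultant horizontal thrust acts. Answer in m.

1.35 m

K_a = 0.2607.
Triangular part P₁ = ½K_aγH² = 38.59 at H/3 = 1.267 m; rectangular part P₂ = K_a q H = 5.945 at H/2 = 1.900 m.
ȳ = (P₁·1.267 + P₂·1.900)/(P₁+P₂) = 1.351 m.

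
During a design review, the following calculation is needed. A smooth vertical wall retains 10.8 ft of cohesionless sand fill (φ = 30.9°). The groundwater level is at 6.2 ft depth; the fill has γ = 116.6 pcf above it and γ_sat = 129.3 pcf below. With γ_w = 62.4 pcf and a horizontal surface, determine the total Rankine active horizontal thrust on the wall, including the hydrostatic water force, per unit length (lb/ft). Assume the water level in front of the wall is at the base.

2680 lb/ft

K_a = tan²(45° − φ/2) = 0.3214.
γ' = 129.3 − 62.4 = 66.90 pcf. Depth below WT = 4.6 ft.
σ'_h at WT = K_a γ d_w = 232.3 psf; at base = 232.3 + K_a γ' × 4.6 = 331.3 psf.
P₁ (0–6.2 ft) = ½×232.3×6.2 = 720.3. P₂ (6.2–10.8 ft) = ½(232.3+331.3)×4.6 = 1296.
P_w = ½ γ_w h₂² = 0.5×62.4×4.6² = 660.2. Total = 720.3+1296+660.2 = 2677 lb/ft.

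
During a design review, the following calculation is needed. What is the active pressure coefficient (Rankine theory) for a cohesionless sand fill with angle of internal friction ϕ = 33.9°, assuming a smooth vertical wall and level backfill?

0.284

K_a = tan²(45° − φ/2) = tan²(28.05°) = 0.2839.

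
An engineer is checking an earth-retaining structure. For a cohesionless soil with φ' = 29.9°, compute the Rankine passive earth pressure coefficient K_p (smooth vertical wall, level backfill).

K_p = (1 + sin φ)/(1 − sin φ) = tan²(45° + 29.9°/2) = 2.988.

2.99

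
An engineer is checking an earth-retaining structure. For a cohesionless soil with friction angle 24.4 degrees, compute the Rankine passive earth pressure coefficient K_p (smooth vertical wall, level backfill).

K_p = (1 + sin φ)/(1 − sin φ) = tan²(45° + 24.4°/2) = 2.408.

2.41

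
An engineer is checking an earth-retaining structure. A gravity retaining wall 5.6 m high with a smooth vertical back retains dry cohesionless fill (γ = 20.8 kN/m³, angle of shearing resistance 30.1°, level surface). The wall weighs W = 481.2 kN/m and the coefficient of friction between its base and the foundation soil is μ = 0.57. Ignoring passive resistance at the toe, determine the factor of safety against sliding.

2.53

K_a = tan²(45° − 30.1°/2) = 0.3320.
P_a = ½K_aγH² = 0.5×0.3320×20.8×5.6² = 108.3 kN/m, acting at H/3 = 1.867 m above the base.
FS_sliding = μW / P_a = 0.57×481.2 / 108.3 = 2.533.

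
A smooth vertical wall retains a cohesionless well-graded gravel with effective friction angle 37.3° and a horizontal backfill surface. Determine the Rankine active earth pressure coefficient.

0.245

K_a = (1 − sin φ)/(1 + sin φ) = (1 − sin 37.3°)/(1 + sin 37.3°) = 0.2453.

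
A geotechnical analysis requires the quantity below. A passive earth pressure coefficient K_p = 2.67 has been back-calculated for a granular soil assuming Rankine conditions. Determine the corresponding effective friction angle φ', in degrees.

27.1°

K_p = (1+sin φ)/(1−sin φ) ⇒ sin φ = (K_p − 1)/(K_p + 1) = 0.4550.
φ = arcsin(0.4550) = 27.07°.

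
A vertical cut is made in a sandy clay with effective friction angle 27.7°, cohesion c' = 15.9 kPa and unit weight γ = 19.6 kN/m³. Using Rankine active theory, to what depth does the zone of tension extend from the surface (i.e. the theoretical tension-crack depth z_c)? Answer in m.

2.68 m

K_a = tan²(45° − 27.7°/2) = 0.3653; √K_a = 0.6044.
The active pressure is zero where K_a γ z = 2c√K_a, so z_c = 2c/(γ√K_a) = 2×15.9/(19.6×0.6044) = 2.684 m.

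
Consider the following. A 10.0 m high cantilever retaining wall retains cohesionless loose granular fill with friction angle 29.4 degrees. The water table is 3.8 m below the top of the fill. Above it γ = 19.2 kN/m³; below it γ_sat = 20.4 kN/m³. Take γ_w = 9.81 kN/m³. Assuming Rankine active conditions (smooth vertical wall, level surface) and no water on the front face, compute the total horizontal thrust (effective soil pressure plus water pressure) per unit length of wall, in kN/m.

460 kN/m

K_a = tan²(45° − φ/2) = 0.3415.
γ' = 20.4 − 9.81 = 10.59 kN/m³. Depth below WT = 6.2 m.
σ'_h at WT = K_a γ d_w = 24.91 kPa; at base = 24.91 + K_a γ' × 6.2 = 47.33 kPa.
P₁ (0–3.8 m) = ½×24.91×3.8 = 47.34. P₂ (3.8–10.0 m) = ½(24.91+47.33)×6.2 = 224.0.
P_w = ½ γ_w h₂² = 0.5×9.81×6.2² = 188.5. Total = 47.34+224.0+188.5 = 459.9 kN/m.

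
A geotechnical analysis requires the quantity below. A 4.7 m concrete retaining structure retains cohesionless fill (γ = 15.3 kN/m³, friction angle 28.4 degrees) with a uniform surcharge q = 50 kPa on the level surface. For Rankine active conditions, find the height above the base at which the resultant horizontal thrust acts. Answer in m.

2.02 m

K_a = 0.3554.
Triangular part P₁ = ½K_aγH² = 60.05 at H/3 = 1.567 m; rectangular part P₂ = K_a q H = 83.51 at H/2 = 2.350 m.
ȳ = (P₁·1.567 + P₂·2.350)/(P₁+P₂) = 2.022 m.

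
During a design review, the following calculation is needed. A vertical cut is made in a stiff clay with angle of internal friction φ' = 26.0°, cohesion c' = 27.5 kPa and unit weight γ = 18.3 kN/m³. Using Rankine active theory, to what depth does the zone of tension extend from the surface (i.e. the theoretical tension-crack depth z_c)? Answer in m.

4.81 m

K_a = tan²(45° − 26.0°/2) = 0.3905; √K_a = 0.6249.
The active pressure is zero where K_a γ z = 2c√K_a, so z_c = 2c/(γ√K_a) = 2×27.5/(18.3×0.6249) = 4.810 m.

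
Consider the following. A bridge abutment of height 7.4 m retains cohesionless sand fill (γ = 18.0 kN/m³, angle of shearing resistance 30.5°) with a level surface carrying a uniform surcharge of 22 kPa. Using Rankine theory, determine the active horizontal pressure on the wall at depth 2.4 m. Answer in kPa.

K_a = (1 − sin φ)/(1 + sin φ) = 0.3267.
σ_v = γz + q = 18.0 × 2.4 + 22 = 65.20 kPa.
σ_h = K_a σ_v = 0.3267 × 65.20 = 21.30 kPa.

21.3 kPa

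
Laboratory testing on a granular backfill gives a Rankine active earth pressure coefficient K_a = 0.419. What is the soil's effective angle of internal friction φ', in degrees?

24.2°

K_a = tan²(45° − φ/2) ⇒ 45° − φ/2 = arctan(√0.419) = 32.92°.
φ = 2(45° − 32.92°) = 24.17°.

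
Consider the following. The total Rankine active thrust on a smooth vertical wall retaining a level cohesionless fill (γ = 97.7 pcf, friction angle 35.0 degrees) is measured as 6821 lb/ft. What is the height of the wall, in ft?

22.7 ft

K_a = 0.2710. P_a = ½ K_a γ H² ⇒ H = √(2P_a/(K_a γ)).
H = √(2×6821/(0.2710×97.7)) = 22.70 ft.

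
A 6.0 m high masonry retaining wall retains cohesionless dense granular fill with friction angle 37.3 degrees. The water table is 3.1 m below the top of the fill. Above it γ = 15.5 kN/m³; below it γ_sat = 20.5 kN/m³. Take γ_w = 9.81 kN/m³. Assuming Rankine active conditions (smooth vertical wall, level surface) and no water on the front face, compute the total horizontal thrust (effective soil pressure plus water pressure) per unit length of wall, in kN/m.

105 kN/m

K_a = tan²(45° − φ/2) = 0.2453.
γ' = 20.5 − 9.81 = 10.69 kN/m³. Depth below WT = 2.9 m.
σ'_h at WT = K_a γ d_w = 11.79 kPa; at base = 11.79 + K_a γ' × 2.9 = 19.39 kPa.
P₁ (0–3.1 m) = ½×11.79×3.1 = 18.27. P₂ (3.1–6.0 m) = ½(11.79+19.39)×2.9 = 45.22.
P_w = ½ γ_w h₂² = 0.5×9.81×2.9² = 41.25. Total = 18.27+45.22+41.25 = 104.7 kN/m.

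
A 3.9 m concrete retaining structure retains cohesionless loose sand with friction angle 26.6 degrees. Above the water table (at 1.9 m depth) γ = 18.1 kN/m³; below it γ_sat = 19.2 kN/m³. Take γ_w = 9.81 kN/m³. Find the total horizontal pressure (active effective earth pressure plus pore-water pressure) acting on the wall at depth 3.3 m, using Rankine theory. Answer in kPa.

31.9 kPa

K_a = (1 − sin φ)/(1 + sin φ) = 0.3814.
γ' = 19.2 − 9.81 = 9.390 kN/m³.
Effective vertical stress at 3.3 m: σ'_v = 18.1×1.9 + 9.390×1.40 = 47.54 kPa.
σ'_h = K_a σ'_v = 0.3814 × 47.54 = 18.13 kPa; u = γ_w × 1.40 = 13.73 kPa.
Total σ_h = 18.13 + 13.73 = 31.87 kPa.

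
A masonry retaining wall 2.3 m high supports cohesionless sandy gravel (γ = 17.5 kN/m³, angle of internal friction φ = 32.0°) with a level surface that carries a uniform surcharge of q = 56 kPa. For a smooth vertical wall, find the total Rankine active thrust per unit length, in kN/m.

53.8 kN/m

K_a = tan²(45° − φ/2) = 0.3073.
Soil triangle: ½ K_a γ H² = 0.5×0.3073×17.5×2.3² = 14.22 kN/m.
Surcharge rectangle: K_a q H = 0.3073×56×2.3 = 39.57 kN/m.
Total = 14.22 + 39.57 = 53.80 kN/m.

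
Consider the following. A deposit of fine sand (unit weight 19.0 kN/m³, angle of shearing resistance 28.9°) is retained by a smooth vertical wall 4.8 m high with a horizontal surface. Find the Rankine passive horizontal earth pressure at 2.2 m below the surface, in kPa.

K_p = (1 + sin φ)/(1 − sin φ) = 2.871.
σ_h = K_p γ z = 2.871 × 19.0 × 2.2 = 120.0 kPa.

120 kPa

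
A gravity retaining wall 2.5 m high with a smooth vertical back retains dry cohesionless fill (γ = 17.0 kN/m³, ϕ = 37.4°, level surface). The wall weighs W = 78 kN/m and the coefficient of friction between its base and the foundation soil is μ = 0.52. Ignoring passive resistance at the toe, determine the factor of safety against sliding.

K_a = tan²(45° − 37.4°/2) = 0.2443.
P_a = ½K_aγH² = 0.5×0.2443×17.0×2.5² = 12.98 kN/m, acting at H/3 = 0.8333 m above the base.
FS_sliding = μW / P_a = 0.52×78 / 12.98 = 3.126.

3.13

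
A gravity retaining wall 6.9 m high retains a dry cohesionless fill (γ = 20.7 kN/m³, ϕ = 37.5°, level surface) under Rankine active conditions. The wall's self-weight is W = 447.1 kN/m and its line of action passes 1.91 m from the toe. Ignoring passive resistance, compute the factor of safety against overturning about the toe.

3.10

K_a = tan²(45° − 37.5°/2) = 0.2432.
P_a = ½K_aγH² = 0.5×0.2432×20.7×6.9² = 119.8 kN/m, acting at H/3 = 2.300 m above the base.
Overturning moment M_o = P_a × H/3 = 119.8 × 2.300 = 275.6.
Resisting moment M_r = W × 1.91 = 447.1 × 1.91 = 854.0.
FS_overturning = M_r/M_o = 854.0/275.6 = 3.098.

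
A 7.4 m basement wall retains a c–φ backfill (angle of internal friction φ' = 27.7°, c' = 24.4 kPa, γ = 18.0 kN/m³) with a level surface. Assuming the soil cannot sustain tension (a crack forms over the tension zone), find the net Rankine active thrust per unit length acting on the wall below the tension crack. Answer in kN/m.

27.9 kN/m

K_a = 0.3653; √K_a = 0.6044.
Tension-crack depth z_c = 2c/(γ√K_a) = 2×24.4/(18.0×0.6044) = 4.485 m.
σ_a at base = K_a γ H − 2c√K_a = 0.3653×18.0×7.4 − 2×24.4×0.6044 = 19.17 kPa.
P_a = ½ × 19.17 × (H − z_c) = 0.5×19.17×2.915 = 27.93 kN/m.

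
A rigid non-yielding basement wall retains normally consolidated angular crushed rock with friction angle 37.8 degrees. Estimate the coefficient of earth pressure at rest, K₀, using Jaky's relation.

K₀ = 1 − sin φ' = 1 − sin 37.8° = 0.3871.

0.387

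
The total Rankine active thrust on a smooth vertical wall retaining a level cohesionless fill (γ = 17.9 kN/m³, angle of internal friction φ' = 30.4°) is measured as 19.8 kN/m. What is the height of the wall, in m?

K_a = 0.3280. P_a = ½ K_a γ H² ⇒ H = √(2P_a/(K_a γ)).
H = √(2×19.8/(0.3280×17.9)) = 2.597 m.

2.60 m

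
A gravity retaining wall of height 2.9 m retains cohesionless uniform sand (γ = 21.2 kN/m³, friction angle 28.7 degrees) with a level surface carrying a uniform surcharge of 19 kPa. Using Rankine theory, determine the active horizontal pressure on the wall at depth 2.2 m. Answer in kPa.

K_a = (1 − sin φ)/(1 + sin φ) = 0.3511.
σ_v = γz + q = 21.2 × 2.2 + 19 = 65.64 kPa.
σ_h = K_a σ_v = 0.3511 × 65.64 = 23.05 kPa.

23.0 kPa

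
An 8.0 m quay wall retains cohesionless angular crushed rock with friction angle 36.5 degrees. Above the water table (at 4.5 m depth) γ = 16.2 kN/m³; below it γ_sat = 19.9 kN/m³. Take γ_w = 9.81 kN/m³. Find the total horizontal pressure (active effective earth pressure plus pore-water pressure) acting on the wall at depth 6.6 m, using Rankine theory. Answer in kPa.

K_a = (1 − sin φ)/(1 + sin φ) = 0.2541.
γ' = 19.9 − 9.81 = 10.09 kN/m³.
Effective vertical stress at 6.6 m: σ'_v = 16.2×4.5 + 10.09×2.10 = 94.09 kPa.
σ'_h = K_a σ'_v = 0.2541 × 94.09 = 23.90 kPa; u = γ_w × 2.10 = 20.60 kPa.
Total σ_h = 23.90 + 20.60 = 44.51 kPa.

44.5 kPa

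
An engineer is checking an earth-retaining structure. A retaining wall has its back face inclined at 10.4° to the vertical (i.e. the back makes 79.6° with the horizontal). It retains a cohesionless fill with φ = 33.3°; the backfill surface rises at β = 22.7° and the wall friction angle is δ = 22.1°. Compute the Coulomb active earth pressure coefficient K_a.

K_a = sin²(α+φ) / [sin²α · sin(α−δ) · (1 + √{sin(φ+δ)sin(φ−β) / (sin(α−δ)sin(α+β))})²].
With α = 79.6°, φ = 33.3°, δ = 22.1°, β = 22.7°: K_a = 0.5096.

0.510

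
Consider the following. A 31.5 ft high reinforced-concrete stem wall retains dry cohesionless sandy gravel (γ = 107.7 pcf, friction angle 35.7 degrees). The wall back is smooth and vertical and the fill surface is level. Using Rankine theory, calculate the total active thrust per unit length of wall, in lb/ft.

14100 lb/ft

K_a = tan²(45° − φ/2) = 0.2630.
P_a = ½ K_a γ H² = 0.5 × 0.2630 × 107.7 × 31.5² = 14050 lb/ft.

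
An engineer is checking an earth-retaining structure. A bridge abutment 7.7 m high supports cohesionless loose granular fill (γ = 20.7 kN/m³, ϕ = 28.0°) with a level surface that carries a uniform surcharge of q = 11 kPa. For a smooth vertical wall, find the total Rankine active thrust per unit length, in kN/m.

252 kN/m

K_a = tan²(45° − φ/2) = 0.3610.
Soil triangle: ½ K_a γ H² = 0.5×0.3610×20.7×7.7² = 221.5 kN/m.
Surcharge rectangle: K_a q H = 0.3610×11×7.7 = 30.58 kN/m.
Total = 221.5 + 30.58 = 252.1 kN/m.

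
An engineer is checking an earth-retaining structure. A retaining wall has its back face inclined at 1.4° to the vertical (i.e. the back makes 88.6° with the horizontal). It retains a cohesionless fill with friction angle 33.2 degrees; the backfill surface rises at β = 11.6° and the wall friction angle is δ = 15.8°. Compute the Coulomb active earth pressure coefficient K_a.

K_a = sin²(α+φ) / [sin²α · sin(α−δ) · (1 + √{sin(φ+δ)sin(φ−β) / (sin(α−δ)sin(α+β))})²].
With α = 88.6°, φ = 33.2°, δ = 15.8°, β = 11.6°: K_a = 0.3175.

0.318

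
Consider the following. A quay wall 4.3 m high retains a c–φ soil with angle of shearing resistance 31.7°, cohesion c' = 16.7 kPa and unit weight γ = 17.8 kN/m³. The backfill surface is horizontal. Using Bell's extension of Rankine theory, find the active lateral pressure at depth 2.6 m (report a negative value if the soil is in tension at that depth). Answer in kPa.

-4.23 kPa

K_a = (1 − sin φ)/(1 + sin φ) = 0.3111.
σ_a = K_a γ z − 2c√K_a = 0.3111×17.8×2.6 − 2×16.7×0.5577 = -4.232 kPa.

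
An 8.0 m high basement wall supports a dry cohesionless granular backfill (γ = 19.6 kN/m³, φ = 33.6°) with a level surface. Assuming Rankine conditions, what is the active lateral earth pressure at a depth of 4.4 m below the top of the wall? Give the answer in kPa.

K_a = (1 − sin φ)/(1 + sin φ) = 0.2875.
σ_h = K_a γ z = 0.2875 × 19.6 × 4.4 = 24.79 kPa.

24.8 kPa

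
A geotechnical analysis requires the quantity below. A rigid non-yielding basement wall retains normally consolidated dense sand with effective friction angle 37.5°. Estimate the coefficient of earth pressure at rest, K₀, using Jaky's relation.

0.391

K₀ = 1 − sin φ' = 1 − sin 37.5° = 0.3912.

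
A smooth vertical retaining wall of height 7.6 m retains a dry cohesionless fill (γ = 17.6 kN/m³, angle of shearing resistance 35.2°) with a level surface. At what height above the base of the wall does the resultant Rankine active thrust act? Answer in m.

2.53 m

K_a = 0.2687.
The pressure distribution is triangular, so the resultant acts at H/3 above the base = 7.6/3 = 2.533 m.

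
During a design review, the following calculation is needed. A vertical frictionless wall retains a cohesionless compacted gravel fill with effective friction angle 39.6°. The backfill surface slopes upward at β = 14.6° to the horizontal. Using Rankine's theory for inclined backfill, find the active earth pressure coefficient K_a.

K_a = cos β · (cos β − √(cos²β − cos²φ)) / (cos β + √(cos²β − cos²φ)).
cos β = 0.9677, cos φ = 0.7705, √(cos²β − cos²φ) = 0.5855.
K_a = 0.9677 × (0.9677 − 0.5855)/(0.9677 + 0.5855) = 0.2382.

0.238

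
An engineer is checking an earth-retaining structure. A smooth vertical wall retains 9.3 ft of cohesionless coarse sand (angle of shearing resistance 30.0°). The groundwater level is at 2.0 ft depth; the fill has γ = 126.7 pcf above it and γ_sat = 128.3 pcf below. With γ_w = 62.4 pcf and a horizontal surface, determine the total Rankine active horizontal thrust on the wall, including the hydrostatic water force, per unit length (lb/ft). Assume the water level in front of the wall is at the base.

K_a = tan²(45° − φ/2) = 0.3333.
γ' = 128.3 − 62.4 = 65.90 pcf. Depth below WT = 7.3 ft.
σ'_h at WT = K_a γ d_w = 84.47 psf; at base = 84.47 + K_a γ' × 7.3 = 244.8 psf.
P₁ (0–2.0 ft) = ½×84.47×2.0 = 84.47. P₂ (2.0–9.3 ft) = ½(84.47+244.8)×7.3 = 1202.
P_w = ½ γ_w h₂² = 0.5×62.4×7.3² = 1663. Total = 84.47+1202+1663 = 2949 lb/ft.

2950 lb/ft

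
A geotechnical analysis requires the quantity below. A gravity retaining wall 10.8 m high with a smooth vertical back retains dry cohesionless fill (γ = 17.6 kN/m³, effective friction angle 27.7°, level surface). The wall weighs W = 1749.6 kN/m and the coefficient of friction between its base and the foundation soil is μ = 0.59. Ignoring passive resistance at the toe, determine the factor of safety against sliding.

K_a = tan²(45° − 27.7°/2) = 0.3653.
P_a = ½K_aγH² = 0.5×0.3653×17.6×10.8² = 375.0 kN/m, acting at H/3 = 3.600 m above the base.
FS_sliding = μW / P_a = 0.59×1749.6 / 375.0 = 2.753.

2.75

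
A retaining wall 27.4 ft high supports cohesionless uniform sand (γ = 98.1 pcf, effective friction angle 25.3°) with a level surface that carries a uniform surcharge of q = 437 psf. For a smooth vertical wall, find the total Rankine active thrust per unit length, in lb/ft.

K_a = tan²(45° − φ/2) = 0.4012.
Soil triangle: ½ K_a γ H² = 0.5×0.4012×98.1×27.4² = 14770 lb/ft.
Surcharge rectangle: K_a q H = 0.4012×437×27.4 = 4804 lb/ft.
Total = 14770 + 4804 = 19580 lb/ft.

19600 lb/ft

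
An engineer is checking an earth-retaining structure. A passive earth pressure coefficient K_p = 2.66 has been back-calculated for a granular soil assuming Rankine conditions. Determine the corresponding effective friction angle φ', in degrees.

K_p = (1+sin φ)/(1−sin φ) ⇒ sin φ = (K_p − 1)/(K_p + 1) = 0.4536.
φ = arcsin(0.4536) = 26.97°.

27.0°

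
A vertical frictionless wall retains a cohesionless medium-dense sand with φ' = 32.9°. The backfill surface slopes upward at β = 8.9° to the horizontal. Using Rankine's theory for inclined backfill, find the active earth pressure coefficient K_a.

0.306

K_a = cos β · (cos β − √(cos²β − cos²φ)) / (cos β + √(cos²β − cos²φ)).
cos β = 0.9880, cos φ = 0.8396, √(cos²β − cos²φ) = 0.5207.
K_a = 0.9880 × (0.9880 − 0.5207)/(0.9880 + 0.5207) = 0.3060.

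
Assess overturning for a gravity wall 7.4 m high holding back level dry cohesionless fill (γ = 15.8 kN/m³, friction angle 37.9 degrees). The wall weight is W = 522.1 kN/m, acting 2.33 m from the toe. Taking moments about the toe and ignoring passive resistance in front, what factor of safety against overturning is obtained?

4.77

K_a = tan²(45° − 37.9°/2) = 0.2389.
P_a = ½K_aγH² = 0.5×0.2389×15.8×7.4² = 103.4 kN/m, acting at H/3 = 2.467 m above the base.
Overturning moment M_o = P_a × H/3 = 103.4 × 2.467 = 255.0.
Resisting moment M_r = W × 2.33 = 522.1 × 2.33 = 1216.
FS_overturning = M_r/M_o = 1216/255.0 = 4.771.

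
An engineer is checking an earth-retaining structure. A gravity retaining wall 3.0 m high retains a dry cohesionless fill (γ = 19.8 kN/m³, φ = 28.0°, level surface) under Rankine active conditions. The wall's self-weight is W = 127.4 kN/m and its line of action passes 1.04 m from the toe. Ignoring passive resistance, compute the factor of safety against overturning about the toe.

K_a = tan²(45° − 28.0°/2) = 0.3610.
P_a = ½K_aγH² = 0.5×0.3610×19.8×3.0² = 32.17 kN/m, acting at H/3 = 1.000 m above the base.
Overturning moment M_o = P_a × H/3 = 32.17 × 1.000 = 32.17.
Resisting moment M_r = W × 1.04 = 127.4 × 1.04 = 132.5.
FS_overturning = M_r/M_o = 132.5/32.17 = 4.119.

4.12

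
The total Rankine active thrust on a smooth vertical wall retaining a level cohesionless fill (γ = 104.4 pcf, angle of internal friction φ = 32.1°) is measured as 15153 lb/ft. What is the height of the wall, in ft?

K_a = 0.3060. P_a = ½ K_a γ H² ⇒ H = √(2P_a/(K_a γ)).
H = √(2×15153/(0.3060×104.4)) = 30.80 ft.

30.8 ft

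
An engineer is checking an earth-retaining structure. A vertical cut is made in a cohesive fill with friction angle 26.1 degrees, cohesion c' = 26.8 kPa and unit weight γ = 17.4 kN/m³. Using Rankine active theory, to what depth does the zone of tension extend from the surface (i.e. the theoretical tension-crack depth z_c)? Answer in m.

K_a = tan²(45° − 26.1°/2) = 0.3889; √K_a = 0.6237.
The active pressure is zero where K_a γ z = 2c√K_a, so z_c = 2c/(γ√K_a) = 2×26.8/(17.4×0.6237) = 4.939 m.

4.94 m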